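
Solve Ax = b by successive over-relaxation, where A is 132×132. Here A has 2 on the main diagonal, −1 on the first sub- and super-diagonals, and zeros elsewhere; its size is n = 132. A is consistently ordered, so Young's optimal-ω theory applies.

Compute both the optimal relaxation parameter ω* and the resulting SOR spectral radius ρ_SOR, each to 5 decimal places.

ω* = 1.95385, ρ_SOR = 0.95385

[ρ_J] n=132: ρ(B_J) = cos(π/(n+1)) = cos(π/133) = 0.99972.
√(1−ρ_J²) simplifies to sin(π/133) = 0.023619.
Young: ω* = 2/(1+√(1−ρ_J²)) = 2/(1+0.023619) = 2/1.023619 = 1.95385.
Hence ρ(B_{ω*}) = 1.95385 − 1 = 0.95385.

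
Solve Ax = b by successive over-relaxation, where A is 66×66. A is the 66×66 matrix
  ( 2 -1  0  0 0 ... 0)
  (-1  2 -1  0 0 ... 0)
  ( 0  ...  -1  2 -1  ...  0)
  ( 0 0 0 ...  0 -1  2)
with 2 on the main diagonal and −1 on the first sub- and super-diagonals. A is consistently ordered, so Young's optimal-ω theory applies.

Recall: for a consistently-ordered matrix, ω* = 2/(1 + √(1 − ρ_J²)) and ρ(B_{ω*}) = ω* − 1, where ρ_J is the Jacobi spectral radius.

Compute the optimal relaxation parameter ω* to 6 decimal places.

ρ_J = max_k |cos(kπ/67)| = cos(π/67) = 0.998901
root = sin(π/67) = 0.0468723  (since 1−cos² = sin²).
Then 2/(1+√(1−ρ_J²)) = 2/(1+0.0468723); ω* = 2/1.0468723 = 1.910453.
ρ(B_{ω*}) = ω*−1 = 0.910453

ω* = 1.910453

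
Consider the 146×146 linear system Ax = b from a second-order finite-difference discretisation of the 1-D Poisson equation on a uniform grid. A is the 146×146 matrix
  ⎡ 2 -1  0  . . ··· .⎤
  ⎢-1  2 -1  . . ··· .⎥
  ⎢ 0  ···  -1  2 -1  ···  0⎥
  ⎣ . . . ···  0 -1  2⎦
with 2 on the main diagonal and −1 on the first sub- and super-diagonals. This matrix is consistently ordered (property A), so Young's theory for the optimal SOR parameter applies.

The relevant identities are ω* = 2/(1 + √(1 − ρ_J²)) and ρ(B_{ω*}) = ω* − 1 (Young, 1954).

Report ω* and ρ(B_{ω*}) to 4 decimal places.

ω* = 1.9582, ρ_SOR = 0.9582

spectrum of D⁻¹(L+U) = {cos(kπ/147) : 1≤k≤146}; ρ_J = cos(π/147) = 0.9998.
root = sin(π/147) = 0.02137  (since 1−cos² = sin²).
Young: ω* = 2/(1+√(1−ρ_J²)) = 2/(1+0.02137) = 2/1.02137 = 1.9582.
At ω = 1.9582 every |λ(B_ω)| = ω−1, so ρ_SOR = 0.9582.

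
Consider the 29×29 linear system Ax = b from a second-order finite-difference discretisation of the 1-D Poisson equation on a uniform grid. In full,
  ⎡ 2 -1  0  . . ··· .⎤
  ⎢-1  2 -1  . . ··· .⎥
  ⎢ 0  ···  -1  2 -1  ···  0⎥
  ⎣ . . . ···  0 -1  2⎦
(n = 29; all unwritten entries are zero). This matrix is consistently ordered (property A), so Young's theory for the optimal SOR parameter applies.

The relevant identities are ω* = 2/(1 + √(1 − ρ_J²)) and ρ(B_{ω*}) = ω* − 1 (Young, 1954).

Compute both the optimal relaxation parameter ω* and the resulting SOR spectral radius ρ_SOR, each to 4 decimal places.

n=29: λ(B_J) = 1 − λ(A)/2 = cos(kπ/30); k=1 gives ρ_J = 0.9945.
√(1−ρ_J²) simplifies to sin(π/30) = 0.10453.
Then 2/(1+√(1−ρ_J²)) = 2/(1+0.10453); ω* = 2/1.10453 = 1.8107.
At ω = 1.8107 every |λ(B_ω)| = ω−1, so ρ_SOR = 0.8107.

ω* = 1.8107, ρ_SOR = 0.8107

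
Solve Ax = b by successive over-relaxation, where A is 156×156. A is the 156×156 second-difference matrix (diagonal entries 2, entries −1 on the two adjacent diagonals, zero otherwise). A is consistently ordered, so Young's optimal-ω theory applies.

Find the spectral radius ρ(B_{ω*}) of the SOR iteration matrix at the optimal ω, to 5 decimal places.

spectrum of D⁻¹(L+U) = {cos(kπ/157) : 1≤k≤156}; ρ_J = cos(π/157) = 0.99980.
root = sin(π/157) = 0.020009  (since 1−cos² = sin²).
So ω* = 2/1.020009 = 1.96077 (Young).
At ω = 1.96077 every |λ(B_ω)| = ω−1, so ρ_SOR = 0.96077.

ρ_SOR = 0.96077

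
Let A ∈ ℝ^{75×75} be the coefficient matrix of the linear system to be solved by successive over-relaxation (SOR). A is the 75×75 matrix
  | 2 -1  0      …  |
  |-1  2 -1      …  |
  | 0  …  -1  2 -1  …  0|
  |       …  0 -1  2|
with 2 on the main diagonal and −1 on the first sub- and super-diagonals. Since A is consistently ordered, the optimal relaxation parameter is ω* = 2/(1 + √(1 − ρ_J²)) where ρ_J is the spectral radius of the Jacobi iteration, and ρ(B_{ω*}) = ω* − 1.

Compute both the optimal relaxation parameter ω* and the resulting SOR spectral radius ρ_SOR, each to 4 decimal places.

[ρ_J] n=75: ρ(B_J) = cos(π/(n+1)) = cos(π/76) = 0.9991.
√(1−ρ_J²) simplifies to sin(π/76) = 0.04132.
So ω* = 2/1.04132 = 1.9206 (Young).
[ρ_SOR] ω* − 1 = 0.9206.

ω* = 1.9206, ρ_SOR = 0.9206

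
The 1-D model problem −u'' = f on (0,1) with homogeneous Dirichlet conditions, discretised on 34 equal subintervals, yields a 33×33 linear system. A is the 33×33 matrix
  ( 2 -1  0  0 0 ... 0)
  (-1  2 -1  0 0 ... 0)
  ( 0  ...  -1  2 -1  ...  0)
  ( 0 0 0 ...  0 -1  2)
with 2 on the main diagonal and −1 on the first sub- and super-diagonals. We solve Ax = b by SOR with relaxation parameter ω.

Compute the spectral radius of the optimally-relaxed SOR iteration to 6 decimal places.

ρ_SOR = 0.831052

n=33: λ(B_J) = 1 − λ(A)/2 = cos(kπ/34); k=1 gives ρ_J = 0.995734.
√(1−ρ_J²) = |sin(π/34)| = 0.0922684
ω* = 2 / (1 + 0.0922684) = 2 / 1.0922684 ≈ 1.831052.
ρ_SOR = ω* − 1 ≈ 0.831052.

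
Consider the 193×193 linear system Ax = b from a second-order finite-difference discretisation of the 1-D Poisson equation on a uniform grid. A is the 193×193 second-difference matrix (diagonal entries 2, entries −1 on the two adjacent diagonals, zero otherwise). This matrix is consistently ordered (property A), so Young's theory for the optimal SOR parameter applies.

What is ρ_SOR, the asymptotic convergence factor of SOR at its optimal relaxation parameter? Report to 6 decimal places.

ρ_SOR = 0.968130

n=193: λ(B_J) = 1 − λ(A)/2 = cos(kπ/194); k=1 gives ρ_J = 0.999869.
√(1 − cos²(π/194)) = sin(π/194) ≈ 0.0161931.
[ω*] 2 ÷ (1 + 0.0161931) = 2 ÷ 1.0161931 = 1.968130.
Hence ρ(B_{ω*}) = 1.968130 − 1 = 0.968130.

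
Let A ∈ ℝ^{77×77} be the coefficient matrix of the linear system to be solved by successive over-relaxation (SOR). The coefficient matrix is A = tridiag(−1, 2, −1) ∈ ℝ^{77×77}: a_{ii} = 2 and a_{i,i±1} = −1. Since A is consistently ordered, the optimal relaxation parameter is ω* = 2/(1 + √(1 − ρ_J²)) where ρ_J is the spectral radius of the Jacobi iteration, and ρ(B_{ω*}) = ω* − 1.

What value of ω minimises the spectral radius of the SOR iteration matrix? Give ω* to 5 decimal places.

ω* = 1.92259

[ρ_J] n=77: ρ(B_J) = cos(π/(n+1)) = cos(π/78) = 0.99919.
√(1−ρ_J²) = |sin(π/78)| = 0.040266
So ω* = 2/1.040266 = 1.92259 (Young).
[ρ_SOR] ω* − 1 = 0.92259.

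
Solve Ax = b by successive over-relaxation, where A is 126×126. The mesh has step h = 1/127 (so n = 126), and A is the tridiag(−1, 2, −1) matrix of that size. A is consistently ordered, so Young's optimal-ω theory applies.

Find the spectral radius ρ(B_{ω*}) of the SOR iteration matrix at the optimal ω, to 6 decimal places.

ρ_SOR = 0.951725

½·tridiag(1,0,1) at n=126: λ_k = cos(kπ/127); max |λ| at k=1 ⇒ ρ_J = cos(π/127) ≈ 0.999694.
√(1 − cos²(π/127)) = sin(π/127) ≈ 0.0247344.
[ω*] 2 ÷ (1 + 0.0247344) = 2 ÷ 1.0247344 = 1.951725.
ρ_SOR = ω* − 1 = 1.951725 − 1 = 0.951725.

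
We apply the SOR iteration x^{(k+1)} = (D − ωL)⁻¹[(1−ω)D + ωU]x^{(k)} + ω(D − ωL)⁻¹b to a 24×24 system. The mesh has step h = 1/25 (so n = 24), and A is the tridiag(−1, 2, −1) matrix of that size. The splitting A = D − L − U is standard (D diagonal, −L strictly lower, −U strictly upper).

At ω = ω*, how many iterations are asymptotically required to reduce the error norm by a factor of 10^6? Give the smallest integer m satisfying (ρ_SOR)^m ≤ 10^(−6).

spectrum of D⁻¹(L+U) = {cos(kπ/25) : 1≤k≤24}; ρ_J = cos(π/25) = 0.9921147.
√(1−ρ_J²) simplifies to sin(π/25) = 0.1253332.
So ω* = 2/1.1253332 = 1.7772514 (Young).
Hence ρ(B_{ω*}) = 1.7772514 − 1 = 0.7772514.
6·ln10 = 13.8155; −ln(0.7772514) = 0.251991; m = ⌈13.8155/0.251991⌉ = ⌈54.825⌉ = 55.

m = 55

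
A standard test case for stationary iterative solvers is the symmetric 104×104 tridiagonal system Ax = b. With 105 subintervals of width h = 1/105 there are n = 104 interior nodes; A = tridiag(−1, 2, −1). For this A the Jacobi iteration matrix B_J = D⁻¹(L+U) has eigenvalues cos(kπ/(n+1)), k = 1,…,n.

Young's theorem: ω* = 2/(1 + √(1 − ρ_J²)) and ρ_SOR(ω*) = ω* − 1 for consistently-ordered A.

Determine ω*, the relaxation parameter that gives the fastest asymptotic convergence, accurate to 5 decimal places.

ω* = 1.94191

[ρ_J] n=104: ρ(B_J) = cos(π/(n+1)) = cos(π/105) = 0.99955.
1 − cos²(π/105) = sin²(π/105) ⇒ √(1−ρ_J²) = sin(π/105) = 0.029915.
ω* = 2/(1+0.029915) = 1.94191
At ω = 1.94191 every |λ(B_ω)| = ω−1, so ρ_SOR = 0.94191.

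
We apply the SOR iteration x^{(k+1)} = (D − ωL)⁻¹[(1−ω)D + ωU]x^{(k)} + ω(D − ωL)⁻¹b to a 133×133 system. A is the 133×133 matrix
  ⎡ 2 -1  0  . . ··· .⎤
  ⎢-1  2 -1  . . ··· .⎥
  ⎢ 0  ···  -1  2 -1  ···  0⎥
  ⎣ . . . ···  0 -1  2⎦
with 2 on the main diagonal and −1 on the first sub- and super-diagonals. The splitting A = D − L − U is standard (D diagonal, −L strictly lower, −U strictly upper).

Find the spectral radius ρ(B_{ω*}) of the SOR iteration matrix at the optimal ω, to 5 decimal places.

With n=133, ρ(Jacobi) = cos(π/134) = 0.99973.
root = sin(π/134) = 0.023443  (since 1−cos² = sin²).
ω* = 2 / (1 + 0.023443) = 2 / 1.023443 ≈ 1.95419.
ρ_SOR = ω* − 1 ≈ 0.95419.

ρ_SOR = 0.95419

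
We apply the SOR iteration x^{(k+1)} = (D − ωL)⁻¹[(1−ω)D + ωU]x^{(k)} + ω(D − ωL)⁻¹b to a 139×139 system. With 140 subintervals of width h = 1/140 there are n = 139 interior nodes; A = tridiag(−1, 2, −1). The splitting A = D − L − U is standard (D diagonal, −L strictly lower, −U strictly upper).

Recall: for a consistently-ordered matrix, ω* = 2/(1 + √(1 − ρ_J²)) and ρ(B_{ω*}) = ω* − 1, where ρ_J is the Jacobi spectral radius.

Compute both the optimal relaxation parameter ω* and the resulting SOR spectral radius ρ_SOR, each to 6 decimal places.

n=139: λ(B_J) = 1 − λ(A)/2 = cos(kπ/140); k=1 gives ρ_J = 0.999748.
√(1−ρ_J²) = |sin(π/140)| = 0.0224381
[ω*] 2 ÷ (1 + 0.0224381) = 2 ÷ 1.0224381 = 1.956109.
[ρ_SOR] ω* − 1 = 0.956109.

ω* = 1.956109, ρ_SOR = 0.956109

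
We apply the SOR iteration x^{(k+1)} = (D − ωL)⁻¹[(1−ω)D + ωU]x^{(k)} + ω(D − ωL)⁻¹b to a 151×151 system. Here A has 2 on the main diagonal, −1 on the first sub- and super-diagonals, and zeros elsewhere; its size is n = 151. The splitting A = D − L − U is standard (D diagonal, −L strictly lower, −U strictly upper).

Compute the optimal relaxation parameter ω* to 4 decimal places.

n=151: λ(B_J) = 1 − λ(A)/2 = cos(kπ/152); k=1 gives ρ_J = 0.9998.
√(1−ρ_J²) = |sin(π/152)| = 0.02067
Young: ω* = 2/(1+√(1−ρ_J²)) = 2/(1+0.02067) = 2/1.02067 = 1.9595.
ρ_SOR = ω* − 1 = 1.9595 − 1 = 0.9595.

ω* = 1.9595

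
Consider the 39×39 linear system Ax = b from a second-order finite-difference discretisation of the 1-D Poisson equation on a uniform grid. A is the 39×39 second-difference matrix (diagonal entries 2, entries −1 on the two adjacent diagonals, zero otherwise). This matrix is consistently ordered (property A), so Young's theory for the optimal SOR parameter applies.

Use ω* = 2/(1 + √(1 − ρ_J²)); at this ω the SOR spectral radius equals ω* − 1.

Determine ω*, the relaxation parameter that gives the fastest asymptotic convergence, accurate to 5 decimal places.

[ρ_J] n=39: ρ(B_J) = cos(π/(n+1)) = cos(π/40) = 0.99692.
√(1−ρ_J²) = |sin(π/40)| = 0.078459
ω* = 2/(1 + 0.078459) = 2/1.078459 = 1.85450.
Hence ρ(B_{ω*}) = 1.85450 − 1 = 0.85450.

ω* = 1.85450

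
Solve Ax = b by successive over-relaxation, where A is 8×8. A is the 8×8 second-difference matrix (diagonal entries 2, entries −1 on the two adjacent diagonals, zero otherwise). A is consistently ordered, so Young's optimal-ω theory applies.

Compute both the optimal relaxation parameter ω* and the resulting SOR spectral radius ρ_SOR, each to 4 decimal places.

n=8: λ(B_J) = 1 − λ(A)/2 = cos(kπ/9); k=1 gives ρ_J = 0.9397.
1 − cos²(π/9) = sin²(π/9) ⇒ √(1−ρ_J²) = sin(π/9) = 0.34202.
ω* = 2/(1 + 0.34202) = 2/1.34202 = 1.4903.
At ω = 1.4903 every |λ(B_ω)| = ω−1, so ρ_SOR = 0.4903.

ω* = 1.4903, ρ_SOR = 0.4903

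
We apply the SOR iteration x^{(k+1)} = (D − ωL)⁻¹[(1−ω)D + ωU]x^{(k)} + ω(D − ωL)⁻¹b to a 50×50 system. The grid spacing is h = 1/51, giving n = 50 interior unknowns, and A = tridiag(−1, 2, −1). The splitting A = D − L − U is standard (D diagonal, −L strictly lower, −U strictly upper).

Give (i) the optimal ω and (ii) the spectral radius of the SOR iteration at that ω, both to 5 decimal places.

ω* = 1.88402, ρ_SOR = 0.88402

ρ_J = max_k |cos(kπ/51)| = cos(π/51) = 0.99810
√(1−ρ_J²) simplifies to sin(π/51) = 0.061561.
ω* = 2 / (1 + 0.061561) = 2 / 1.061561 ≈ 1.88402.
ρ_SOR = ω* − 1 ≈ 0.88402.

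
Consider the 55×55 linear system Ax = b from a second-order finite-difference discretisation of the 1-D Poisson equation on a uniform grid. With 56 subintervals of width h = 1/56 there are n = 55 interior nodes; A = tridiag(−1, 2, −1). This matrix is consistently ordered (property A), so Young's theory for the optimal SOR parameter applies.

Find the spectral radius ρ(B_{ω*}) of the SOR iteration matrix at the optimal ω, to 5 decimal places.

ρ_SOR = 0.89381

n=55: λ(B_J) = 1 − λ(A)/2 = cos(kπ/56); k=1 gives ρ_J = 0.99843.
√(1 − cos²(π/56)) = sin(π/56) ≈ 0.056070.
Young: ω* = 2/(1+√(1−ρ_J²)) = 2/(1+0.056070) = 2/1.056070 = 1.89381.
ρ_SOR = ω* − 1 = 1.89381 − 1 = 0.89381.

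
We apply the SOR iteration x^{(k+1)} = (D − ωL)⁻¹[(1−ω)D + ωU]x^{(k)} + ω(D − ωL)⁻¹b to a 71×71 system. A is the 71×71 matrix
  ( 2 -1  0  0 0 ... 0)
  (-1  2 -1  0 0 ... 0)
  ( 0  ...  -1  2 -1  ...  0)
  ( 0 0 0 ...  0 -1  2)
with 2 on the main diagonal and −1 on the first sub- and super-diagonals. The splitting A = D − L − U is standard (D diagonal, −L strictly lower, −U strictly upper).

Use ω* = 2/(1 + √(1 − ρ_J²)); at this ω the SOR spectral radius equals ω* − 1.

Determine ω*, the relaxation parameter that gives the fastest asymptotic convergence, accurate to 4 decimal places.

ω* = 1.9164

[ρ_J] n=71: ρ(B_J) = cos(π/(n+1)) = cos(π/72) = 0.9990.
root = sin(π/72) = 0.04362  (since 1−cos² = sin²).
Young: ω* = 2/(1+√(1−ρ_J²)) = 2/(1+0.04362) = 2/1.04362 = 1.9164.
ρ_SOR = ω* − 1 ≈ 0.9164.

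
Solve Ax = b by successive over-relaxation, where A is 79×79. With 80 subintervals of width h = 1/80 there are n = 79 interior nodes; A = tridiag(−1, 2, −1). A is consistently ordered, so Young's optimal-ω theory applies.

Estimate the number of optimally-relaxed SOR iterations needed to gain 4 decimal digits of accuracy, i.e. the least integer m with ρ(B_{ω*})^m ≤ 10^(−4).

n=79: λ(B_J) = 1 − λ(A)/2 = cos(kπ/80); k=1 gives ρ_J = 0.9992290.
√(1−ρ_J²) simplifies to sin(π/80) = 0.0392598.
ω* = 2 / (1 + 0.0392598) = 2 / 1.0392598 ≈ 1.9244466.
ρ_SOR = ω* − 1 = 1.9244466 − 1 = 0.9244466.
ρ_SOR^m ≤ 10^(−4) ⇔ m ≥ 4·ln10/(−ln 0.9244466) = 9.21034/0.07856 = 117.240; m = ⌈117.240⌉ = 118.

m = 118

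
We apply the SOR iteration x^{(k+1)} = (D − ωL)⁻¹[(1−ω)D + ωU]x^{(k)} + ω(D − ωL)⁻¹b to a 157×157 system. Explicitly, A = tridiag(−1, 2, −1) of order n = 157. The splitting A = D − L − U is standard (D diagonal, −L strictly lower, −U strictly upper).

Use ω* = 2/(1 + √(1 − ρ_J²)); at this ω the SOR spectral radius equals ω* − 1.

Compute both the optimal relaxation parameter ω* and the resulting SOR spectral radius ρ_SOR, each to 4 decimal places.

ω* = 1.9610, ρ_SOR = 0.9610

spectrum of D⁻¹(L+U) = {cos(kπ/158) : 1≤k≤157}; ρ_J = cos(π/158) = 0.9998.
1 − cos²(π/158) = sin²(π/158) ⇒ √(1−ρ_J²) = sin(π/158) = 0.01988.
[ω*] 2 ÷ (1 + 0.01988) = 2 ÷ 1.01988 = 1.9610.
[ρ_SOR] ω* − 1 = 0.9610.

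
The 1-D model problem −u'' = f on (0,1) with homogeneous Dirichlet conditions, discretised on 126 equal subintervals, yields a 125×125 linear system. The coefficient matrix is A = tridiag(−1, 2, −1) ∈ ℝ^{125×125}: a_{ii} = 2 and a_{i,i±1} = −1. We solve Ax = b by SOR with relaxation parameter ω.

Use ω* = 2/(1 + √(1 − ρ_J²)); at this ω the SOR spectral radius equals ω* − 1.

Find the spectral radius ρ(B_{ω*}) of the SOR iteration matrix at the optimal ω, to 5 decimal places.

n=125: λ(B_J) = 1 − λ(A)/2 = cos(kπ/126); k=1 gives ρ_J = 0.99969.
√(1−ρ_J²) = |sin(π/126)| = 0.024931
So ω* = 2/1.024931 = 1.95135 (Young).
At ω = 1.95135 every |λ(B_ω)| = ω−1, so ρ_SOR = 0.95135.

ρ_SOR = 0.95135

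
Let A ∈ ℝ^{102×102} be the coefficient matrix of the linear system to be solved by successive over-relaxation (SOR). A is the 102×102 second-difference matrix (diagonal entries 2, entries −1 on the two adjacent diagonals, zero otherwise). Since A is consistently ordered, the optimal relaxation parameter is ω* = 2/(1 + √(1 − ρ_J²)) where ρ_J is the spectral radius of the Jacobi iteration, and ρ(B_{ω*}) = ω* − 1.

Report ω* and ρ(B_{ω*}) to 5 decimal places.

B_J for the 102×102 system has eigenvalues cos(kπ/103); ρ_J = cos(π/103) = 0.99953.
√(1 − cos²(π/103)) = sin(π/103) ≈ 0.030496.
[ω*] 2 ÷ (1 + 0.030496) = 2 ÷ 1.030496 = 1.94081.
ρ_SOR = ω* − 1 ≈ 0.94081.

ω* = 1.94081, ρ_SOR = 0.94081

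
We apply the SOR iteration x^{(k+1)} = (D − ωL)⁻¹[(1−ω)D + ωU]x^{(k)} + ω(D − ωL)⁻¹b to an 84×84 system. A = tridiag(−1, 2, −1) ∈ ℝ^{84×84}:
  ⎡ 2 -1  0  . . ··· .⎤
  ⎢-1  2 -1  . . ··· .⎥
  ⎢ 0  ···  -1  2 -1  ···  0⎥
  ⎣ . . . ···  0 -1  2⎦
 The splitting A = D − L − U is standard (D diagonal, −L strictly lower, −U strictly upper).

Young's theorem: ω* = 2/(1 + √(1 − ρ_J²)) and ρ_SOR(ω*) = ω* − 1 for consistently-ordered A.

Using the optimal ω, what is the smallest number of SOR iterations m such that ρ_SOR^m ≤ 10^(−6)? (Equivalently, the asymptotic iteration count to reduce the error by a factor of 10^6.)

m = 187

ρ_J = max_k |cos(kπ/85)| = cos(π/85) = 0.9993171
1 − cos²(π/85) = sin²(π/85) ⇒ √(1−ρ_J²) = sin(π/85) = 0.0369515.
[ω*] 2 ÷ (1 + 0.0369515) = 2 ÷ 1.0369515 = 1.9287305.
and ρ(B_{ω*}) = 1.9287305 − 1 = 0.9287305.
(0.9287305)^m ≤ 10^{−6}  ⇒  m·ln(0.9287305) ≤ −6·ln10  ⇒  m ≥ 186.856  ⇒  m = 187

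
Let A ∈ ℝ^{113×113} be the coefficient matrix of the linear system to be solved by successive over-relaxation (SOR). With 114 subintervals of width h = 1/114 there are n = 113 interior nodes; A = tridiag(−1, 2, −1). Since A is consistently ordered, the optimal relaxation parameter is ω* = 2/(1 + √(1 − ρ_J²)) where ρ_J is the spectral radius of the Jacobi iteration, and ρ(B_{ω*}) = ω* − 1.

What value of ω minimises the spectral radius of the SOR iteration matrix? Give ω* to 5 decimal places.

[ρ_J] n=113: ρ(B_J) = cos(π/(n+1)) = cos(π/114) = 0.99962.
√(1 − cos²(π/114)) = sin(π/114) ≈ 0.027554.
ω* = 2 / (1 + 0.027554) = 2 / 1.027554 ≈ 1.94637.
and ρ(B_{ω*}) = 1.94637 − 1 = 0.94637.

ω* = 1.94637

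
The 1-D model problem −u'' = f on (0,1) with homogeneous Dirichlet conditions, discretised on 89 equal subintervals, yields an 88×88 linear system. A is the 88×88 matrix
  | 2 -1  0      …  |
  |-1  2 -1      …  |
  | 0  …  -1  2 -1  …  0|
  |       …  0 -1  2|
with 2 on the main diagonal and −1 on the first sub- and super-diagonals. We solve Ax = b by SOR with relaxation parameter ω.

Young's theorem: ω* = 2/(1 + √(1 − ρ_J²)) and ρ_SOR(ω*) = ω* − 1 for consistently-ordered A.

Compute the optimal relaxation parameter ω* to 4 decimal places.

ω* = 1.9318

n=88: λ(B_J) = 1 − λ(A)/2 = cos(kπ/89); k=1 gives ρ_J = 0.9994.
1 − cos²(π/89) = sin²(π/89) ⇒ √(1−ρ_J²) = sin(π/89) = 0.03529.
So ω* = 2/1.03529 = 1.9318 (Young).
At ω = 1.9318 every |λ(B_ω)| = ω−1, so ρ_SOR = 0.9318.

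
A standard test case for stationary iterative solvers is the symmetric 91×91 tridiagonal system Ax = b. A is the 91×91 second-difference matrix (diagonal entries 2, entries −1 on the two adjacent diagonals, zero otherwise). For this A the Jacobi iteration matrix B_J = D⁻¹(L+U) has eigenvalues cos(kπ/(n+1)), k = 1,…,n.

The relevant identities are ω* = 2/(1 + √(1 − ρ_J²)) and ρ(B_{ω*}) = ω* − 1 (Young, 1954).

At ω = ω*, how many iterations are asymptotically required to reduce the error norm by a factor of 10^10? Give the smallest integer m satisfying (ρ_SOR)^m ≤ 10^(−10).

With n=91, ρ(Jacobi) = cos(π/92) = 0.9994170.
√(1 − cos²(π/92)) = sin(π/92) ≈ 0.0341411.
ω* = 2/(1+0.0341411) = 1.9339721
Hence ρ(B_{ω*}) = 1.9339721 − 1 = 0.9339721.
Need (0.9339721)^m ≤ 10^(−10): m ≥ 10·ln10/|ln 0.9339721| = 23.0259/0.0683087 = 337.086 ⇒ m = 338.

m = 338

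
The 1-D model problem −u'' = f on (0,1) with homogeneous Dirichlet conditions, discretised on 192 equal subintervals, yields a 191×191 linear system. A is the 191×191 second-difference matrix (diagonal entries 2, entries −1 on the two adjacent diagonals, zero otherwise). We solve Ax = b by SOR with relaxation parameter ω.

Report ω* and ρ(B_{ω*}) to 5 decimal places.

With n=191, ρ(Jacobi) = cos(π/192) = 0.99987.
√(1 − cos²(π/192)) = sin(π/192) ≈ 0.016362.
Then 2/(1+√(1−ρ_J²)) = 2/(1+0.016362); ω* = 2/1.016362 = 1.96780.
Hence ρ(B_{ω*}) = 1.96780 − 1 = 0.96780.

ω* = 1.96780, ρ_SOR = 0.96780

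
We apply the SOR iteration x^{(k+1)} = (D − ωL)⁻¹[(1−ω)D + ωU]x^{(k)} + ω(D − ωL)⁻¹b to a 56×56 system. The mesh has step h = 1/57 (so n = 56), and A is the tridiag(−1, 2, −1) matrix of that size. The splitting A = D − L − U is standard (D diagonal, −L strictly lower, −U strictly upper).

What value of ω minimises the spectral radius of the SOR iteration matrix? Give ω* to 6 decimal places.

ω* = 1.895577

ρ_J = max_k |cos(kπ/57)| = cos(π/57) = 0.998482
√(1−ρ_J²) = |sin(π/57)| = 0.0550878
ω* = 2 / (1 + 0.0550878) = 2 / 1.0550878 ≈ 1.895577.
Hence ρ(B_{ω*}) = 1.895577 − 1 = 0.895577.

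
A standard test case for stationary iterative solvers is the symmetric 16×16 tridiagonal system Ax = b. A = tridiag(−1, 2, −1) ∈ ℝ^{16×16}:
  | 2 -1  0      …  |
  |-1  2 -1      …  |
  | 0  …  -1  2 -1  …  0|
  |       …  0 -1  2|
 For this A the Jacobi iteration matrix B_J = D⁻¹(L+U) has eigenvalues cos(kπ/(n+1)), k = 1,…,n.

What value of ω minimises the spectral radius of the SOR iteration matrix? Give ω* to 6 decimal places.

ρ_J = max_k |cos(kπ/17)| = cos(π/17) = 0.982973
root = sin(π/17) = 0.1837495  (since 1−cos² = sin²).
Young: ω* = 2/(1+√(1−ρ_J²)) = 2/(1+0.1837495) = 2/1.1837495 = 1.689547.
Hence ρ(B_{ω*}) = 1.689547 − 1 = 0.689547.

ω* = 1.689547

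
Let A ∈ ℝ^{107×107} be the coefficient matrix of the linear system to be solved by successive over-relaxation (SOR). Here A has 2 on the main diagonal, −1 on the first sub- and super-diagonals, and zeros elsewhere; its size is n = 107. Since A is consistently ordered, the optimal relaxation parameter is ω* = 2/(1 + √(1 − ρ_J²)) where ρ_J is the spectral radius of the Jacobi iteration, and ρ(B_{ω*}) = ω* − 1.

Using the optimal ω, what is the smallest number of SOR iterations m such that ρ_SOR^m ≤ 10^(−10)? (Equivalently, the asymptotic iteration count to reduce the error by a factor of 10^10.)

ρ_J = max_k |cos(kπ/108)| = cos(π/108) = 0.9995770
root = sin(π/108) = 0.0290847  (since 1−cos² = sin²).
ω* = 2 / (1 + 0.0290847) = 2 / 1.0290847 ≈ 1.9434746.
ρ_SOR = ω* − 1 ≈ 0.9434746.
m ≥ 10·ln10 / (−ln 0.9434746) = 395.731; smallest integer m = 396.

m = 396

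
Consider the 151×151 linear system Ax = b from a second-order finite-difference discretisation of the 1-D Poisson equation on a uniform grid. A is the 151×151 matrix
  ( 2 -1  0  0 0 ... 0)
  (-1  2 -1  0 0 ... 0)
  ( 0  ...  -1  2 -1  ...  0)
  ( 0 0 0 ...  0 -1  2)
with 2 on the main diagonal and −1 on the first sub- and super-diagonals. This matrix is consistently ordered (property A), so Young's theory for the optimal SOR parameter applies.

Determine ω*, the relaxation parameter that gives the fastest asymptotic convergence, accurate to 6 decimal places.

ω* = 1.959503

½·tridiag(1,0,1) at n=151: λ_k = cos(kπ/152); max |λ| at k=1 ⇒ ρ_J = cos(π/152) ≈ 0.999786.
1 − cos²(π/152) = sin²(π/152) ⇒ √(1−ρ_J²) = sin(π/152) = 0.0206669.
[ω*] 2 ÷ (1 + 0.0206669) = 2 ÷ 1.0206669 = 1.959503.
ρ_SOR = ω* − 1 ≈ 0.959503.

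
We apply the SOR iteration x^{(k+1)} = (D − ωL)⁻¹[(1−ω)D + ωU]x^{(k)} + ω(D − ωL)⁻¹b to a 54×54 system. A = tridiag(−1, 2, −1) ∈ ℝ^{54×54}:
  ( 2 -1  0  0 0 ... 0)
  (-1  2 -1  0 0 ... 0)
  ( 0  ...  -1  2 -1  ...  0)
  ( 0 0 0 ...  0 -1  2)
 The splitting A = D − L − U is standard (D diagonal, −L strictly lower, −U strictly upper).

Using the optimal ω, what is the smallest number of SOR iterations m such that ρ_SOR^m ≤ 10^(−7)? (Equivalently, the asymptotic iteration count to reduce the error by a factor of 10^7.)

m = 142

n=54: λ(B_J) = 1 − λ(A)/2 = cos(kπ/55); k=1 gives ρ_J = 0.9983691.
root = sin(π/55) = 0.0570888  (since 1−cos² = sin²).
ω* = 2 / (1 + 0.0570888) = 2 / 1.0570888 ≈ 1.8919886.
[ρ_SOR] ω* − 1 = 0.8919886.
(0.8919886)^m ≤ 10^{−7}  ⇒  m·ln(0.8919886) ≤ −7·ln10  ⇒  m ≥ 141.013  ⇒  m = 142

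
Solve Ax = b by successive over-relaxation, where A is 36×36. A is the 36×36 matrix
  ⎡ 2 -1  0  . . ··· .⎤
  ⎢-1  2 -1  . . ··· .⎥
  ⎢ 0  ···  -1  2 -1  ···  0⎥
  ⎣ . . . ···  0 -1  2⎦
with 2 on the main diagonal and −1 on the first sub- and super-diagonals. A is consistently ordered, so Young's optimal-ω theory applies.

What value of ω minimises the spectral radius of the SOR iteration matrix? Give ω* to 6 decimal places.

ω* = 1.843648

spectrum of D⁻¹(L+U) = {cos(kπ/37) : 1≤k≤36}; ρ_J = cos(π/37) = 0.996397.
1 − cos²(π/37) = sin²(π/37) ⇒ √(1−ρ_J²) = sin(π/37) = 0.0848059.
Young: ω* = 2/(1+√(1−ρ_J²)) = 2/(1+0.0848059) = 2/1.0848059 = 1.843648.
ρ_SOR = ω* − 1 = 1.843648 − 1 = 0.843648.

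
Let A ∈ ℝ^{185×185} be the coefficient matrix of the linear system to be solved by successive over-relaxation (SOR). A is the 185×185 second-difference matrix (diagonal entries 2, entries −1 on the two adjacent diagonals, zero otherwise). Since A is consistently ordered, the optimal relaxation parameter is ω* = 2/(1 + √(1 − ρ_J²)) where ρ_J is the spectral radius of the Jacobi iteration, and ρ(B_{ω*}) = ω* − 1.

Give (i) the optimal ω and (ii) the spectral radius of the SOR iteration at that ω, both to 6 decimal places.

ω* = 1.966782, ρ_SOR = 0.966782

spectrum of D⁻¹(L+U) = {cos(kπ/186) : 1≤k≤185}; ρ_J = cos(π/186) = 0.999857.
√(1−ρ_J²) = |sin(π/186)| = 0.0168895
Young: ω* = 2/(1+√(1−ρ_J²)) = 2/(1+0.0168895) = 2/1.0168895 = 1.966782.
Hence ρ(B_{ω*}) = 1.966782 − 1 = 0.966782.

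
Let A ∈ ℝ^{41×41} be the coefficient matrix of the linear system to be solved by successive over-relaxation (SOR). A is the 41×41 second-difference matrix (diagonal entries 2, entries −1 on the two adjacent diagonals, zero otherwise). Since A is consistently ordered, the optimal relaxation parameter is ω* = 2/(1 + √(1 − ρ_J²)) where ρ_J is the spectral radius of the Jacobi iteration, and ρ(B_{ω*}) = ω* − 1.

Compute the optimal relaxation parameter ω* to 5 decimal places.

ω* = 1.86093

spectrum of D⁻¹(L+U) = {cos(kπ/42) : 1≤k≤41}; ρ_J = cos(π/42) = 0.99720.
1 − cos²(π/42) = sin²(π/42) ⇒ √(1−ρ_J²) = sin(π/42) = 0.074730.
ω* = 2/(1+0.074730) = 1.86093
Hence ρ(B_{ω*}) = 1.86093 − 1 = 0.86093.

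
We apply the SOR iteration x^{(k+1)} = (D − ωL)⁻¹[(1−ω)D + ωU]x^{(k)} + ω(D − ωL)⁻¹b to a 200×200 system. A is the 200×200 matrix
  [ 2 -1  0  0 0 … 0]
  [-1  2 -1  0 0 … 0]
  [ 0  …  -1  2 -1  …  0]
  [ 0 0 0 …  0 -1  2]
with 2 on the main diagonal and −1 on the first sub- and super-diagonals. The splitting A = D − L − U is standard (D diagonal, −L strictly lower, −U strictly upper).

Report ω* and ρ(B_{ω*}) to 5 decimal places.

ω* = 1.96922, ρ_SOR = 0.96922

[ρ_J] n=200: ρ(B_J) = cos(π/(n+1)) = cos(π/201) = 0.99988.
1 − cos²(π/201) = sin²(π/201) ⇒ √(1−ρ_J²) = sin(π/201) = 0.015629.
So ω* = 2/1.015629 = 1.96922 (Young).
ρ_SOR = ω* − 1 ≈ 0.96922.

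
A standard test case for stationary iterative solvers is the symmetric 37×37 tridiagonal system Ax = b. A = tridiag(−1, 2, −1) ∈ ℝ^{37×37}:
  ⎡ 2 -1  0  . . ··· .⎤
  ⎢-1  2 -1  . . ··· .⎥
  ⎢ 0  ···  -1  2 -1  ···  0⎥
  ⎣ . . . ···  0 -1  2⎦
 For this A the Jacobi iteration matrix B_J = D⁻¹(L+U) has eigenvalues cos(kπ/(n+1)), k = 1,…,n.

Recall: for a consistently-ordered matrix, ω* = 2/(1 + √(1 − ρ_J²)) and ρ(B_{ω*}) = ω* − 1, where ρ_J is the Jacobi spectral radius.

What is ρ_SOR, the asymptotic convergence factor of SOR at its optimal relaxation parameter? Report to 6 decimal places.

n=37: λ(B_J) = 1 − λ(A)/2 = cos(kπ/38); k=1 gives ρ_J = 0.996584.
√(1 − cos²(π/38)) = sin(π/38) ≈ 0.0825793.
ω* = 2/(1 + 0.0825793) = 2/1.0825793 = 1.847440.
ρ_SOR = ω* − 1 ≈ 0.847440.

ρ_SOR = 0.847440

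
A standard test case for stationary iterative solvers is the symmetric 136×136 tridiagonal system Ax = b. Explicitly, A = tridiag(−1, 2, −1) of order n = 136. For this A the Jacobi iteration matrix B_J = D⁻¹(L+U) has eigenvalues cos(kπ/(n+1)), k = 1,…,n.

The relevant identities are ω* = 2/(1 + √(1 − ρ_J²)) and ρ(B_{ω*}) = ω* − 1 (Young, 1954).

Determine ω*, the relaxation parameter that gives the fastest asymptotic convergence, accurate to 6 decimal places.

ω* = 1.955169

n=136: λ(B_J) = 1 − λ(A)/2 = cos(kπ/137); k=1 gives ρ_J = 0.999737.
√(1−ρ_J²) simplifies to sin(π/137) = 0.0229293.
ω* = 2/(1+0.0229293) = 1.955169
ρ_SOR = ω* − 1 = 1.955169 − 1 = 0.955169.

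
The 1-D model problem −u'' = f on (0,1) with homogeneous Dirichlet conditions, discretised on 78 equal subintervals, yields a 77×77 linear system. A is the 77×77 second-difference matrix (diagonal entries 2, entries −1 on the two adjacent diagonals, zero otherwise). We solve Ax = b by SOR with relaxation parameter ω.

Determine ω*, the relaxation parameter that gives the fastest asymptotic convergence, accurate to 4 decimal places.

½·tridiag(1,0,1) at n=77: λ_k = cos(kπ/78); max |λ| at k=1 ⇒ ρ_J = cos(π/78) ≈ 0.9992.
√(1−ρ_J²) simplifies to sin(π/78) = 0.04027.
Then 2/(1+√(1−ρ_J²)) = 2/(1+0.04027); ω* = 2/1.04027 = 1.9226.
and ρ(B_{ω*}) = 1.9226 − 1 = 0.9226.

ω* = 1.9226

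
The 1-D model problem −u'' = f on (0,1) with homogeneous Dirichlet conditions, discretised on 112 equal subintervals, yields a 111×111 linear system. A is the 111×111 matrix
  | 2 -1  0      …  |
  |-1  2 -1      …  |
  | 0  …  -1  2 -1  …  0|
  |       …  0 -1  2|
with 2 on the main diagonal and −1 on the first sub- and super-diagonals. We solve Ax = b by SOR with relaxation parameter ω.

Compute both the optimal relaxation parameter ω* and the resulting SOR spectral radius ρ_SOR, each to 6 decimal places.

ω* = 1.945438, ρ_SOR = 0.945438

½·tridiag(1,0,1) at n=111: λ_k = cos(kπ/112); max |λ| at k=1 ⇒ ρ_J = cos(π/112) ≈ 0.999607.
√(1 − cos²(π/112)) = sin(π/112) ≈ 0.0280463.
So ω* = 2/1.0280463 = 1.945438 (Young).
and ρ(B_{ω*}) = 1.945438 − 1 = 0.945438.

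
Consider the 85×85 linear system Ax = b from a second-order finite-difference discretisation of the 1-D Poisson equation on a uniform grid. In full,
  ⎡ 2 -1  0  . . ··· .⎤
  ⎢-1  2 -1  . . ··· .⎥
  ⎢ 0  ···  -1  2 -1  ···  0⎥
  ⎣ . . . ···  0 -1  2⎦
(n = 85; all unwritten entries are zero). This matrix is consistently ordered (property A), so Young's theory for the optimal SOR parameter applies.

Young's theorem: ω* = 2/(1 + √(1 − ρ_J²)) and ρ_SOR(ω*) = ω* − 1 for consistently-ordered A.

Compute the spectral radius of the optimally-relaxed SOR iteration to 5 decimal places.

n=85: λ(B_J) = 1 − λ(A)/2 = cos(kπ/86); k=1 gives ρ_J = 0.99933.
√(1 − cos²(π/86)) = sin(π/86) ≈ 0.036522.
ω* = 2/(1+0.036522) = 1.92953
ρ_SOR = ω* − 1 ≈ 0.92953.

ρ_SOR = 0.92953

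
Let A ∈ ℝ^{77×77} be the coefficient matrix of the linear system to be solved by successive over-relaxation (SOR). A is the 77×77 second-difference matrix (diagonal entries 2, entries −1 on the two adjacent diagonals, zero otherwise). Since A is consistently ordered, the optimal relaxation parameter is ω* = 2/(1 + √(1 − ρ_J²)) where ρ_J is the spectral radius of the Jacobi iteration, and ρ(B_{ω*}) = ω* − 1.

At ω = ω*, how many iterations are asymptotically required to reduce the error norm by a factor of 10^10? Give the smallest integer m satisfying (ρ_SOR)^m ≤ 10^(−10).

m = 286

B_J for the 77×77 system has eigenvalues cos(kπ/78); ρ_J = cos(π/78) = 0.9991890.
1 − cos²(π/78) = sin²(π/78) ⇒ √(1−ρ_J²) = sin(π/78) = 0.0402659.
Then 2/(1+√(1−ρ_J²)) = 2/(1+0.0402659); ω* = 2/1.0402659 = 1.9225854.
ρ(B_{ω*}) = ω*−1 = 0.9225854
ρ_SOR^m ≤ 10^(−10) ⇔ m ≥ 10·ln10/(−ln 0.9225854) = 23.0259/0.0805753 = 285.769; m = ⌈285.769⌉ = 286.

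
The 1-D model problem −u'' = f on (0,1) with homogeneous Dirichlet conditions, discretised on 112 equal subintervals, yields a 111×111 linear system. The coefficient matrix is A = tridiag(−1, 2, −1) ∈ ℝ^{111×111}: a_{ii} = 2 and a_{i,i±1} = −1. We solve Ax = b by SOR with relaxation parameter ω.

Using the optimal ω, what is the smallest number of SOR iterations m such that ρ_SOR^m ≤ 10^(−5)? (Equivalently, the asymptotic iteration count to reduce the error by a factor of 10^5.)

n=111: λ(B_J) = 1 − λ(A)/2 = cos(kπ/112); k=1 gives ρ_J = 0.9996066.
√(1 − cos²(π/112)) = sin(π/112) ≈ 0.0280463.
[ω*] 2 ÷ (1 + 0.0280463) = 2 ÷ 1.0280463 = 1.9454377.
Hence ρ(B_{ω*}) = 1.9454377 − 1 = 0.9454377.
For 5 digits: m = 5·ln10 / (−ln 0.9454377) = 11.5129/0.0561073 = 205.194; round up → m = 206.

m = 206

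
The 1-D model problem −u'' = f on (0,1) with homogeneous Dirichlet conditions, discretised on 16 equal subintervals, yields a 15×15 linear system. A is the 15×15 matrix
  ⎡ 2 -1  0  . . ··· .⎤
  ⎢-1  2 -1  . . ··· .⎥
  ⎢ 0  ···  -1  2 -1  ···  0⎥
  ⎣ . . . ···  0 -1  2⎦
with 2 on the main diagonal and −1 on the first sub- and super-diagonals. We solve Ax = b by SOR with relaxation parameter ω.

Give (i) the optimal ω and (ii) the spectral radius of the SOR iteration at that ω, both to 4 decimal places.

B_J for the 15×15 system has eigenvalues cos(kπ/16); ρ_J = cos(π/16) = 0.9808.
1 − cos²(π/16) = sin²(π/16) ⇒ √(1−ρ_J²) = sin(π/16) = 0.19509.
Young: ω* = 2/(1+√(1−ρ_J²)) = 2/(1+0.19509) = 2/1.19509 = 1.6735.
At ω = 1.6735 every |λ(B_ω)| = ω−1, so ρ_SOR = 0.6735.

ω* = 1.6735, ρ_SOR = 0.6735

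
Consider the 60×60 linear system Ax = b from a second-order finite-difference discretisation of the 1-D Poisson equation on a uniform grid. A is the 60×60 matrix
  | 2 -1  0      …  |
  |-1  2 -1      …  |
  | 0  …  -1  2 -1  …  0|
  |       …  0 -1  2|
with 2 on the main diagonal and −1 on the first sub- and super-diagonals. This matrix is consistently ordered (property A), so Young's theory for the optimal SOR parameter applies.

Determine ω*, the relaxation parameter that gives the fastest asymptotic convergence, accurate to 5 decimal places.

ω* = 1.90208

B_J for the 60×60 system has eigenvalues cos(kπ/61); ρ_J = cos(π/61) = 0.99867.
√(1 − cos²(π/61)) = sin(π/61) ≈ 0.051479.
Then 2/(1+√(1−ρ_J²)) = 2/(1+0.051479); ω* = 2/1.051479 = 1.90208.
ρ_SOR = ω* − 1 ≈ 0.90208.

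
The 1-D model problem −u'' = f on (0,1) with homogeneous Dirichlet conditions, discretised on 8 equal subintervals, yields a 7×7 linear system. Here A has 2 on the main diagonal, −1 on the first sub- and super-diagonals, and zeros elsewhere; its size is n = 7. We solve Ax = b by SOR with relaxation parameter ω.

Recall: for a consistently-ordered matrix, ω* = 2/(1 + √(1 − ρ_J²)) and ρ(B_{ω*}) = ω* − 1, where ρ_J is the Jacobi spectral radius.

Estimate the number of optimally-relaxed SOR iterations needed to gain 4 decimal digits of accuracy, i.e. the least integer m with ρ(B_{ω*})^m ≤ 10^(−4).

B_J for the 7×7 system has eigenvalues cos(kπ/8); ρ_J = cos(π/8) = 0.9238795.
1 − cos²(π/8) = sin²(π/8) ⇒ √(1−ρ_J²) = sin(π/8) = 0.3826834.
ω* = 2 / (1 + 0.3826834) = 2 / 1.3826834 ≈ 1.4464627.
ρ_SOR = ω* − 1 = 1.4464627 − 1 = 0.4464627.
Need (0.4464627)^m ≤ 10^(−4): m ≥ 4·ln10/|ln 0.4464627| = 9.21034/0.806399 = 11.422 ⇒ m = 12.

m = 12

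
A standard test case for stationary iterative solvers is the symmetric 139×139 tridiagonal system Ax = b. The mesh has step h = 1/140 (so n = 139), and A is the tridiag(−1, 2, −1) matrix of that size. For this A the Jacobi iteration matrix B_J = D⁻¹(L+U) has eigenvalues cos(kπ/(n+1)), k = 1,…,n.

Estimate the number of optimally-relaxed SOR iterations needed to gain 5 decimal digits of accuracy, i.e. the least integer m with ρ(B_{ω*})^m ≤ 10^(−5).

m = 257

½·tridiag(1,0,1) at n=139: λ_k = cos(kπ/140); max |λ| at k=1 ⇒ ρ_J = cos(π/140) ≈ 0.9997482.
√(1−ρ_J²) simplifies to sin(π/140) = 0.0224381.
ω* = 2/(1+0.0224381) = 1.9561086
and ρ(B_{ω*}) = 1.9561086 − 1 = 0.9561086.
(0.9561086)^m ≤ 10^{−5}  ⇒  m·ln(0.9561086) ≤ −5·ln10  ⇒  m ≥ 256.505  ⇒  m = 257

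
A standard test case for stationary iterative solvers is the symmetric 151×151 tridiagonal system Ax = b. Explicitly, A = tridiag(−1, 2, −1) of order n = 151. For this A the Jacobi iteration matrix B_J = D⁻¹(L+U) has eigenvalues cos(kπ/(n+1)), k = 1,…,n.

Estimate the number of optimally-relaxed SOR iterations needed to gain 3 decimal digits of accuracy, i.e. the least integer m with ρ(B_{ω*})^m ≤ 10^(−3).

m = 168

ρ_J = max_k |cos(kπ/152)| = cos(π/152) = 0.9997864
√(1−ρ_J²) simplifies to sin(π/152) = 0.0206669.
So ω* = 2/1.0206669 = 1.9595031 (Young).
[ρ_SOR] ω* − 1 = 0.9595031.
3·ln10 = 6.90776; −ln(0.9595031) = 0.0413397; m = ⌈6.90776/0.0413397⌉ = ⌈167.097⌉ = 168.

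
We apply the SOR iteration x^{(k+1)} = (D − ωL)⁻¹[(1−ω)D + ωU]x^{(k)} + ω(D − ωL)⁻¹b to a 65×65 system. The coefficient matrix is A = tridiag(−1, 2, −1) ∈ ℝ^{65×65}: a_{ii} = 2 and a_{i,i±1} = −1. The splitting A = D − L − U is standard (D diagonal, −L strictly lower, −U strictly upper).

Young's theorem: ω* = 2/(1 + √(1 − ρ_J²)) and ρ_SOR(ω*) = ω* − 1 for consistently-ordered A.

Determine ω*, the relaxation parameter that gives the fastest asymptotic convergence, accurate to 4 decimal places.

ω* = 1.9092

n=65: λ(B_J) = 1 − λ(A)/2 = cos(kπ/66); k=1 gives ρ_J = 0.9989.
√(1−ρ_J²) = |sin(π/66)| = 0.04758
ω* = 2/(1+0.04758) = 1.9092
ρ_SOR = ω* − 1 ≈ 0.9092.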